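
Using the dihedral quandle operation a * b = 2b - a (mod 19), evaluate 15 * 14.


15 * 14 = 2*14 - 15 mod 19
= 28 - 15 mod 19
= 13 mod 19 = 13

13


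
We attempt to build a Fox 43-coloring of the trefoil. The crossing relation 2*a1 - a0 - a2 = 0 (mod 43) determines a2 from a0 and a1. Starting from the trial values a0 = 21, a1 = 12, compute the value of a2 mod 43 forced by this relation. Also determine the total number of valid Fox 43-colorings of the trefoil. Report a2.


Step 1: Apply the given crossing relation 2*a1 - a0 - a2 = 0 (mod 43).
  a2 = 2*a1 - a0 mod 43
  a2 = 2*12 - 21 mod 43
  a2 = 24 - 21 mod 43
  a2 = 3 mod 43 = 3
Step 2: The trefoil has determinant 3.
  Number of Fox p-colorings (p prime) is p^2 if p = 3, else p.
  Since 43 does not divide 3, only trivial (constant) colorings exist.
  (So the trial a0 = 21, a1 = 12 with a0 != a1 does NOT extend to a valid coloring of the whole trefoil: the other two crossing relations require 3*(a1 - a0) = 0 (mod 43), which fails.)
  Total colorings = 43
Step 3: a2 = 3, total Fox 43-colorings = 43

3


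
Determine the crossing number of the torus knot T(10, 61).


For a torus knot T(p, q) with gcd(p,q)=1,
the crossing number is min(p*(q-1), q*(p-1)).
p*(q-1) = 10*60 = 600
q*(p-1) = 61*9 = 549
min(600, 549) = 549

549


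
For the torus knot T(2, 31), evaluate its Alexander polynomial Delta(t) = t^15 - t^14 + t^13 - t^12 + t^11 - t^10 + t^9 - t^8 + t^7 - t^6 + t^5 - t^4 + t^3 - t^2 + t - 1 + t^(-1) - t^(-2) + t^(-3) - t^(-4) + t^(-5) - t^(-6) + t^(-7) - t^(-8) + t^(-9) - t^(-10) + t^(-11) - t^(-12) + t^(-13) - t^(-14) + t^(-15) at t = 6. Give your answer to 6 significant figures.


Substituting t = 6 into Delta(t) = t^15 - t^14 + t^13 - t^12 + t^11 - t^10 + t^9 - t^8 + t^7 - t^6 + t^5 - t^4 + t^3 - t^2 + t - 1 + t^(-1) - t^(-2) + t^(-3) - t^(-4) + t^(-5) - t^(-6) + t^(-7) - t^(-8) + t^(-9) - t^(-10) + t^(-11) - t^(-12) + t^(-13) - t^(-14) + t^(-15):
Term values: (470184984576) + (-78364164096) + (13060694016) + (-2176782336) + (362797056) + (-60466176) + (10077696) + (-1679616) + (279936) + (-46656) + (7776) + (-1296) + (216) + (-36) + (6) + (-1) + (0.166667) + (-0.0277778) + (0.00462963) + (-0.000771605) + (0.000128601) + (-2.14335e-05) + (3.57225e-06) + (-5.95374e-07) + (9.9229e-08) + (-1.65382e-08) + (2.75636e-09) + (-4.59394e-10) + (7.65656e-11) + (-1.27609e-11) + (2.12682e-12)
Sum = 4.030157011e+11
Rounded to 6 significant figures: 4.03016e+11

4.03016e+11


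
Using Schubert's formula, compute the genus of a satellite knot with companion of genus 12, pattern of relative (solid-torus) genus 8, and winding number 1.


Schubert: g(satellite) = g_rel(pattern) + |winding| * g(companion),
where g_rel(pattern) is the genus of the pattern relative to the solid torus.
= 8 + 1 * 12
= 8 + 12 = 20

20


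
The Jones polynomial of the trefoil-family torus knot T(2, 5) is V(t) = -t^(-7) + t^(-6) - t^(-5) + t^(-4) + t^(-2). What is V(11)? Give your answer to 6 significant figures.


Substituting t = 11 into V(t) = -t^(-7) + t^(-6) - t^(-5) + t^(-4) + t^(-2):
  (-)t^(-7) = -5.13158e-08
  (+)t^(-6) = 5.64474e-07
  (-)t^(-5) = -6.20921e-06
  (+)t^(-4) = 6.83013e-05
  (+)t^(-2) = 0.00826446
Sum = (-5.13158e-08) + (5.64474e-07) + (-6.20921e-06) + (6.83013e-05) + (0.00826446)
= 0.0083270681
Rounded to 6 significant figures: 0.00832707

0.00832707


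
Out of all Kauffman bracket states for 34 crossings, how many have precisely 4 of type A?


We choose which 4 of 34 crossings get A-smoothings.
C(34, 4) = 34! / (4! * 30!)
= 46376

46376


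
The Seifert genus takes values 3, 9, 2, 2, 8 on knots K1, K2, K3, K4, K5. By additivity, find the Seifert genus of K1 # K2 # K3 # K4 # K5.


The Seifert genus is additive under connected sum.
Seifert genus(K1 # K2 # K3 # K4 # K5) = (3) + (9) + (2) + (2) + (8)
= 24

24


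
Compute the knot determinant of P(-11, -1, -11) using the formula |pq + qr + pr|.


Step 1: Compute pq + qr + pr.
pq = (-11)*(-1) = 11
qr = (-1)*(-11) = 11
pr = (-11)*(-11) = 121
pq + qr + pr = 11 + 11 + 121 = 143
Step 2: Take absolute value.
det(P(-11,-1,-11)) = |143| = 143

143


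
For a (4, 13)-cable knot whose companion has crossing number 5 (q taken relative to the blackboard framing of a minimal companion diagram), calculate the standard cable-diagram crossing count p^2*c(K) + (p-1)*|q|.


Step 1: Each of the c(K) crossings of the companion diagram becomes p*p = p^2 crossings among the p parallel strands, and each of the |q| twists s_1 s_2 ... s_(p-1) adds (p-1) crossings.
  Crossings = p^2 * c(K) + (p-1)*|q|
Step 2: = 4^2 * 5 + (4-1)*13
Step 3: = 16*5 + 3*13
Step 4: = 80 + 39 = 119

119


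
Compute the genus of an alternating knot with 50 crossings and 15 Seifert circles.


For alternating knots, g = (c - s + 1)/2.
= (50 - 15 + 1)/2
= 36/2 = 18

18


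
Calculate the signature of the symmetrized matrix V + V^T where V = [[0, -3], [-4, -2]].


Step 1: V + V^T = [[0, -7], [-7, -4]]
Step 2: trace = -4, det = -49
Step 3: Discriminant = (-4)^2 - 4*(-49) = 212
Step 4: Eigenvalues: 5.28011, -9.28011
Step 5: Signature = (# positive eigenvalues) - (# negative eigenvalues) = 0

0


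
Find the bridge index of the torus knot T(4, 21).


The bridge number of T(p,q) is min(p,q).
min(4, 21) = 4

4


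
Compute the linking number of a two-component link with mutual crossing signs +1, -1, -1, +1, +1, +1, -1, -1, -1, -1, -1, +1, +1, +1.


Step 1: Count positive crossings: 7
Step 2: Count negative crossings: 7
Step 3: Sum of signs = 7 - 7 = 0
Step 4: Linking number = sum/2 = 0/2 = 0

0


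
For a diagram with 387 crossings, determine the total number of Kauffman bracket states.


Each crossing contributes 2 choices (A-smoothing or B-smoothing).
Total states = 2^387 = 315216049571155833698232320801148910440637914163723573343586347233965774171977684891314130039079325126453023922454528

315216049571155833698232320801148910440637914163723573343586347233965774171977684891314130039079325126453023922454528


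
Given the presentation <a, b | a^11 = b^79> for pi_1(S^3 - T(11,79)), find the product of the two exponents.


The relation is a^11 = b^79.
Product of exponents = 11 * 79
= 869

869


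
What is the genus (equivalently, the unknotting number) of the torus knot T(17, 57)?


For a torus knot T(p,q), both the unknotting number and genus equal (p-1)(q-1)/2.
= (17-1)(57-1)/2
= 16*56/2
= 896/2 = 448

448


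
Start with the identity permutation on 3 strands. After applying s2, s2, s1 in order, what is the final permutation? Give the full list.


Starting with identity [1, 2, 3].
Apply generators in sequence:
  After s2: [1, 3, 2]
  After s2: [1, 2, 3]
  After s1: [2, 1, 3]
Final permutation: [2, 1, 3]

[2, 1, 3]


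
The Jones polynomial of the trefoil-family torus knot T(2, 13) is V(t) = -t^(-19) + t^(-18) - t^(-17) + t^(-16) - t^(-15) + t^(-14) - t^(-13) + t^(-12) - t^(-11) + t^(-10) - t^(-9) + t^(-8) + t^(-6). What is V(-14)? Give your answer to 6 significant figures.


Substituting t = -14 into V(t) = -t^(-19) + t^(-18) - t^(-17) + t^(-16) - t^(-15) + t^(-14) - t^(-13) + t^(-12) - t^(-11) + t^(-10) - t^(-9) + t^(-8) + t^(-6):
  (-)t^(-19) = 1.67327e-22
  (+)t^(-18) = 2.34258e-21
  (-)t^(-17) = 3.27962e-20
  (+)t^(-16) = 4.59147e-19
  (-)t^(-15) = 6.42805e-18
  (+)t^(-14) = 8.99927e-17
  (-)t^(-13) = 1.2599e-15
  (+)t^(-12) = 1.76386e-14
  (-)t^(-11) = 2.4694e-13
  (+)t^(-10) = 3.45716e-12
  (-)t^(-9) = 4.84003e-11
  (+)t^(-8) = 6.77604e-10
  (+)t^(-6) = 1.3281e-07
Sum = (1.67327e-22) + (2.34258e-21) + (3.27962e-20) + (4.59147e-19) + (6.42805e-18) + (8.99927e-17) + (1.2599e-15) + (1.76386e-14) + (2.4694e-13) + (3.45716e-12) + (4.84003e-11) + (6.77604e-10) + (1.3281e-07)
= 1.335400356e-07
Rounded to 6 significant figures: 1.3354e-07

1.3354e-07


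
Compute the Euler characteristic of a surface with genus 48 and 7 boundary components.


chi = 2 - 2g - b
= 2 - 2*48 - 7
= 2 - 96 - 7 = -101

-101


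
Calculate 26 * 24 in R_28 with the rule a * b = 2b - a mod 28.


26 * 24 = 2*24 - 26 mod 28
= 48 - 26 mod 28
= 22 mod 28 = 22

22


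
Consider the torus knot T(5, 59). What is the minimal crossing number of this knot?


For a torus knot T(p, q) with gcd(p,q)=1,
the crossing number is min(p*(q-1), q*(p-1)).
p*(q-1) = 5*58 = 290
q*(p-1) = 59*4 = 236
min(290, 236) = 236

236


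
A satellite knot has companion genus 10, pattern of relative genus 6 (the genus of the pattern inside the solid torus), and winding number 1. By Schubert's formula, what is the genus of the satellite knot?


Schubert: g(satellite) = g_rel(pattern) + |winding| * g(companion),
where g_rel(pattern) is the genus of the pattern relative to the solid torus.
= 6 + 1 * 10
= 6 + 10 = 16

16


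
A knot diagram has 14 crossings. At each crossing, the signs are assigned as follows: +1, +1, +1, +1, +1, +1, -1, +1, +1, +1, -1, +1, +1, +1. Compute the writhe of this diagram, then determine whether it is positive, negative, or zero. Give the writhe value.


Step 1: Count positive crossings (+1).
Positive crossings: 12
Step 2: Count negative crossings (-1).
Negative crossings: 2
Step 3: Writhe = (positive) - (negative)
w = 12 - 2 = 10
Step 4: |w| = 10, and w is positive

10


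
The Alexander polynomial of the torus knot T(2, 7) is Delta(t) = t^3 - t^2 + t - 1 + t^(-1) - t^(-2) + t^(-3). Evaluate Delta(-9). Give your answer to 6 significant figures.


Substituting t = -9 into Delta(t) = t^3 - t^2 + t - 1 + t^(-1) - t^(-2) + t^(-3):
Term values: (-729) + (-81) + (-9) + (-1) + (-0.111111) + (-0.0123457) + (-0.00137174)
Sum = -820.1248285
Rounded to 6 significant figures: -820.125

-820.125


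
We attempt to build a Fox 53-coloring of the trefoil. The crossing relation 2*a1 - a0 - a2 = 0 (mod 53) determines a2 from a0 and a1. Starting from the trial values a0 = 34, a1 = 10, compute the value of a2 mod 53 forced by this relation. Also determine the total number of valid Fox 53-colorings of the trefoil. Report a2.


Step 1: Apply the given crossing relation 2*a1 - a0 - a2 = 0 (mod 53).
  a2 = 2*a1 - a0 mod 53
  a2 = 2*10 - 34 mod 53
  a2 = 20 - 34 mod 53
  a2 = -14 mod 53 = 39
Step 2: The trefoil has determinant 3.
  Number of Fox p-colorings (p prime) is p^2 if p = 3, else p.
  Since 53 does not divide 3, only trivial (constant) colorings exist.
  (So the trial a0 = 34, a1 = 10 with a0 != a1 does NOT extend to a valid coloring of the whole trefoil: the other two crossing relations require 3*(a1 - a0) = 0 (mod 53), which fails.)
  Total colorings = 53
Step 3: a2 = 39, total Fox 53-colorings = 53

39


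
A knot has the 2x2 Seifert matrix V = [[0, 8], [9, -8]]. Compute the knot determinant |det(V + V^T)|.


Step 1: Form V + V^T where V = [[0, 8], [9, -8]]
  V^T = [[0, 9], [8, -8]]
  V + V^T = [[0, 17], [17, -16]]
Step 2: det(V + V^T) = 0*(-16) - 17*17
  = 0 - 289 = -289
Step 3: Knot determinant = |det(V + V^T)| = |-289| = 289

289


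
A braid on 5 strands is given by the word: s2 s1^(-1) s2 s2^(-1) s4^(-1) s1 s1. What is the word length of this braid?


The word length counts the number of generators (including inverses).
Listing each generator: s2, s1^(-1), s2, s2^(-1), s4^(-1), s1, s1
There are 7 generators in this braid word.

7


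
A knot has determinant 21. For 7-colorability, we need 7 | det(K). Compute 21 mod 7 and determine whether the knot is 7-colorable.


Step 1: A knot is p-colorable if and only if p divides its determinant.
Step 2: Compute 21 mod 7.
21 = 3 * 7 + 0
Step 3: 21 mod 7 = 0
Step 4: The knot is 7-colorable: yes

0


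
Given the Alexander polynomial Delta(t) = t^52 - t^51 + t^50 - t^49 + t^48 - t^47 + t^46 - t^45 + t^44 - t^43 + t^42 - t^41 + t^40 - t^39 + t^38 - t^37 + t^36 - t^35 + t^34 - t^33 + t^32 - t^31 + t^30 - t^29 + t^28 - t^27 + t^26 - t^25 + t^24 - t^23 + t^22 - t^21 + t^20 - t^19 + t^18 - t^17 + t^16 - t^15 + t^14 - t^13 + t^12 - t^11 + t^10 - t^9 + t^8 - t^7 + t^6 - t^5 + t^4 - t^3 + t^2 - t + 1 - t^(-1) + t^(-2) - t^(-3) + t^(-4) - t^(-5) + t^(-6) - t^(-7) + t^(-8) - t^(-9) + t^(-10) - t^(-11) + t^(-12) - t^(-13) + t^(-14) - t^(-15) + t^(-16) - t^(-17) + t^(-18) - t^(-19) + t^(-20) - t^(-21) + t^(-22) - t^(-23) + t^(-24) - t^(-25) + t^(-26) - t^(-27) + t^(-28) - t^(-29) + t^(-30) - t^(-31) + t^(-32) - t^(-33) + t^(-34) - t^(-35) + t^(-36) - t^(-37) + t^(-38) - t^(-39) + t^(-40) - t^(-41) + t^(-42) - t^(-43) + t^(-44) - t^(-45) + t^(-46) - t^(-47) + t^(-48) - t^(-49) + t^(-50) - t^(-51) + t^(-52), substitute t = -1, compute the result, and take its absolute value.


Step 1: The polynomial has 105 terms with alternating signs, exponents from 52 down to -52.
Step 2: Substitute t = -1. The i-th term has coefficient (-1)^i and exponent (m-i),
  so its value is (-1)^i * (-1)^(m-i) = (-1)^m = 1 for every i.
Step 3: All 105 terms equal 1, so Delta(-1) = 105 * (1) = 105
Step 4: |Delta(-1)| = 105

105


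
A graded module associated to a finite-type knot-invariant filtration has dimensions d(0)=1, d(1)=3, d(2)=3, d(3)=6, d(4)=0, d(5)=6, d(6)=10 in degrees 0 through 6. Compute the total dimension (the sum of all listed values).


Total dimension = d(0) + d(1) + ... + d(6)
= 1 + 3 + 3 + 6 + 0 + 6 + 10
= 29

29


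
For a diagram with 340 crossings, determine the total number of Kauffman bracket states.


Each crossing contributes 2 choices (A-smoothing or B-smoothing).
Total states = 2^340 = 2239744742177804210557442280568444278121645497234649534899989100963791871180160945380877493271607115776

2239744742177804210557442280568444278121645497234649534899989100963791871180160945380877493271607115776


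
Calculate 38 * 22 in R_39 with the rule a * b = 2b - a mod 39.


38 * 22 = 2*22 - 38 mod 39
= 44 - 38 mod 39
= 6 mod 39 = 6

6


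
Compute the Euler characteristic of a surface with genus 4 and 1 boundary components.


chi = 2 - 2g - b
= 2 - 2*4 - 1
= 2 - 8 - 1 = -7

-7


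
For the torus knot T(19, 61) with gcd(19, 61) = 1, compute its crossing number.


For a torus knot T(p, q) with gcd(p,q)=1,
the crossing number is min(p*(q-1), q*(p-1)).
p*(q-1) = 19*60 = 1140
q*(p-1) = 61*18 = 1098
min(1140, 1098) = 1098

1098


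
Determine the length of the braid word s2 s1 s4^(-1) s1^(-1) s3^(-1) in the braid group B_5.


The word length counts the number of generators (including inverses).
Listing each generator: s2, s1, s4^(-1), s1^(-1), s3^(-1)
There are 5 generators in this braid word.

5


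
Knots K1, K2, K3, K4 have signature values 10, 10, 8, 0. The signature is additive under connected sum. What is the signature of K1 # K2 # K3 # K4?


The signature is additive under connected sum.
signature(K1 # K2 # K3 # K4) = (10) + (10) + (8) + (0)
= 28

28


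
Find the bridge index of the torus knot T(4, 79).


The bridge number of T(p,q) is min(p,q).
min(4, 79) = 4

4


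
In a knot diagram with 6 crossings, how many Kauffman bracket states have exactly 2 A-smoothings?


We choose which 2 of 6 crossings get A-smoothings.
C(6, 2) = 6! / (2! * 4!)
= 15

15


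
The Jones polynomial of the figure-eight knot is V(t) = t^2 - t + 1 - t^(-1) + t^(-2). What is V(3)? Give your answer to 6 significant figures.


Substituting t = 3 into V(t) = t^2 - t + 1 - t^(-1) + t^(-2):
  (+)t^(2) = 9
  (-)t^(1) = -3
  (+)t^(0) = 1
  (-)t^(-1) = -0.333333
  (+)t^(-2) = 0.111111
Sum = (9) + (-3) + (1) + (-0.333333) + (0.111111)
= 6.777777778
Rounded to 6 significant figures: 6.77778

6.77778


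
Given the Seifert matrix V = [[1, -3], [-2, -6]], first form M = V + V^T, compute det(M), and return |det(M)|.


Step 1: Form V + V^T where V = [[1, -3], [-2, -6]]
  V^T = [[1, -2], [-3, -6]]
  V + V^T = [[2, -5], [-5, -12]]
Step 2: det(V + V^T) = 2*(-12) - (-5)*(-5)
  = -24 - 25 = -49
Step 3: Knot determinant = |det(V + V^T)| = |-49| = 49

49


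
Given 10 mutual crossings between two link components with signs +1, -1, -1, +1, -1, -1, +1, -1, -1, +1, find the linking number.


Step 1: Count positive crossings: 4
Step 2: Count negative crossings: 6
Step 3: Sum of signs = 4 - 6 = -2
Step 4: Linking number = sum/2 = -2/2 = -1

-1


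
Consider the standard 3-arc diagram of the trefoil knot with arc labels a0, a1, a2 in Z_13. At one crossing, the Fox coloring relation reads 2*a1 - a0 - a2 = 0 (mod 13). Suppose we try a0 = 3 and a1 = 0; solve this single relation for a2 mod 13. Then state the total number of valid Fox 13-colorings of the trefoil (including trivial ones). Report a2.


Step 1: Apply the given crossing relation 2*a1 - a0 - a2 = 0 (mod 13).
  a2 = 2*a1 - a0 mod 13
  a2 = 2*0 - 3 mod 13
  a2 = 0 - 3 mod 13
  a2 = -3 mod 13 = 10
Step 2: The trefoil has determinant 3.
  Number of Fox p-colorings (p prime) is p^2 if p = 3, else p.
  Since 13 does not divide 3, only trivial (constant) colorings exist.
  (So the trial a0 = 3, a1 = 0 with a0 != a1 does NOT extend to a valid coloring of the whole trefoil: the other two crossing relations require 3*(a1 - a0) = 0 (mod 13), which fails.)
  Total colorings = 13
Step 3: a2 = 10, total Fox 13-colorings = 13

10


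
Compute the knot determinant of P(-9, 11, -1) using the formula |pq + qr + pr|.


Step 1: Compute pq + qr + pr.
pq = (-9)*11 = -99
qr = 11*(-1) = -11
pr = (-9)*(-1) = 9
pq + qr + pr = -99 + (-11) + 9 = -101
Step 2: Take absolute value.
det(P(-9,11,-1)) = |-101| = 101

101


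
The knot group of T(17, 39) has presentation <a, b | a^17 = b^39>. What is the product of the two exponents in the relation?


The relation is a^17 = b^39.
Product of exponents = 17 * 39
= 663

663


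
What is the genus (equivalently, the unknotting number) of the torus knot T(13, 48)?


For a torus knot T(p,q), both the unknotting number and genus equal (p-1)(q-1)/2.
= (13-1)(48-1)/2
= 12*47/2
= 564/2 = 282

282


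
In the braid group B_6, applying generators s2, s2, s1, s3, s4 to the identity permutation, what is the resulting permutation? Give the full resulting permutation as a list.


Starting with identity [1, 2, 3, 4, 5, 6].
Apply generators in sequence:
  After s2: [1, 3, 2, 4, 5, 6]
  After s2: [1, 2, 3, 4, 5, 6]
  After s1: [2, 1, 3, 4, 5, 6]
  After s3: [2, 1, 4, 3, 5, 6]
  After s4: [2, 1, 4, 5, 3, 6]
Final permutation: [2, 1, 4, 5, 3, 6]

[2, 1, 4, 5, 3, 6]


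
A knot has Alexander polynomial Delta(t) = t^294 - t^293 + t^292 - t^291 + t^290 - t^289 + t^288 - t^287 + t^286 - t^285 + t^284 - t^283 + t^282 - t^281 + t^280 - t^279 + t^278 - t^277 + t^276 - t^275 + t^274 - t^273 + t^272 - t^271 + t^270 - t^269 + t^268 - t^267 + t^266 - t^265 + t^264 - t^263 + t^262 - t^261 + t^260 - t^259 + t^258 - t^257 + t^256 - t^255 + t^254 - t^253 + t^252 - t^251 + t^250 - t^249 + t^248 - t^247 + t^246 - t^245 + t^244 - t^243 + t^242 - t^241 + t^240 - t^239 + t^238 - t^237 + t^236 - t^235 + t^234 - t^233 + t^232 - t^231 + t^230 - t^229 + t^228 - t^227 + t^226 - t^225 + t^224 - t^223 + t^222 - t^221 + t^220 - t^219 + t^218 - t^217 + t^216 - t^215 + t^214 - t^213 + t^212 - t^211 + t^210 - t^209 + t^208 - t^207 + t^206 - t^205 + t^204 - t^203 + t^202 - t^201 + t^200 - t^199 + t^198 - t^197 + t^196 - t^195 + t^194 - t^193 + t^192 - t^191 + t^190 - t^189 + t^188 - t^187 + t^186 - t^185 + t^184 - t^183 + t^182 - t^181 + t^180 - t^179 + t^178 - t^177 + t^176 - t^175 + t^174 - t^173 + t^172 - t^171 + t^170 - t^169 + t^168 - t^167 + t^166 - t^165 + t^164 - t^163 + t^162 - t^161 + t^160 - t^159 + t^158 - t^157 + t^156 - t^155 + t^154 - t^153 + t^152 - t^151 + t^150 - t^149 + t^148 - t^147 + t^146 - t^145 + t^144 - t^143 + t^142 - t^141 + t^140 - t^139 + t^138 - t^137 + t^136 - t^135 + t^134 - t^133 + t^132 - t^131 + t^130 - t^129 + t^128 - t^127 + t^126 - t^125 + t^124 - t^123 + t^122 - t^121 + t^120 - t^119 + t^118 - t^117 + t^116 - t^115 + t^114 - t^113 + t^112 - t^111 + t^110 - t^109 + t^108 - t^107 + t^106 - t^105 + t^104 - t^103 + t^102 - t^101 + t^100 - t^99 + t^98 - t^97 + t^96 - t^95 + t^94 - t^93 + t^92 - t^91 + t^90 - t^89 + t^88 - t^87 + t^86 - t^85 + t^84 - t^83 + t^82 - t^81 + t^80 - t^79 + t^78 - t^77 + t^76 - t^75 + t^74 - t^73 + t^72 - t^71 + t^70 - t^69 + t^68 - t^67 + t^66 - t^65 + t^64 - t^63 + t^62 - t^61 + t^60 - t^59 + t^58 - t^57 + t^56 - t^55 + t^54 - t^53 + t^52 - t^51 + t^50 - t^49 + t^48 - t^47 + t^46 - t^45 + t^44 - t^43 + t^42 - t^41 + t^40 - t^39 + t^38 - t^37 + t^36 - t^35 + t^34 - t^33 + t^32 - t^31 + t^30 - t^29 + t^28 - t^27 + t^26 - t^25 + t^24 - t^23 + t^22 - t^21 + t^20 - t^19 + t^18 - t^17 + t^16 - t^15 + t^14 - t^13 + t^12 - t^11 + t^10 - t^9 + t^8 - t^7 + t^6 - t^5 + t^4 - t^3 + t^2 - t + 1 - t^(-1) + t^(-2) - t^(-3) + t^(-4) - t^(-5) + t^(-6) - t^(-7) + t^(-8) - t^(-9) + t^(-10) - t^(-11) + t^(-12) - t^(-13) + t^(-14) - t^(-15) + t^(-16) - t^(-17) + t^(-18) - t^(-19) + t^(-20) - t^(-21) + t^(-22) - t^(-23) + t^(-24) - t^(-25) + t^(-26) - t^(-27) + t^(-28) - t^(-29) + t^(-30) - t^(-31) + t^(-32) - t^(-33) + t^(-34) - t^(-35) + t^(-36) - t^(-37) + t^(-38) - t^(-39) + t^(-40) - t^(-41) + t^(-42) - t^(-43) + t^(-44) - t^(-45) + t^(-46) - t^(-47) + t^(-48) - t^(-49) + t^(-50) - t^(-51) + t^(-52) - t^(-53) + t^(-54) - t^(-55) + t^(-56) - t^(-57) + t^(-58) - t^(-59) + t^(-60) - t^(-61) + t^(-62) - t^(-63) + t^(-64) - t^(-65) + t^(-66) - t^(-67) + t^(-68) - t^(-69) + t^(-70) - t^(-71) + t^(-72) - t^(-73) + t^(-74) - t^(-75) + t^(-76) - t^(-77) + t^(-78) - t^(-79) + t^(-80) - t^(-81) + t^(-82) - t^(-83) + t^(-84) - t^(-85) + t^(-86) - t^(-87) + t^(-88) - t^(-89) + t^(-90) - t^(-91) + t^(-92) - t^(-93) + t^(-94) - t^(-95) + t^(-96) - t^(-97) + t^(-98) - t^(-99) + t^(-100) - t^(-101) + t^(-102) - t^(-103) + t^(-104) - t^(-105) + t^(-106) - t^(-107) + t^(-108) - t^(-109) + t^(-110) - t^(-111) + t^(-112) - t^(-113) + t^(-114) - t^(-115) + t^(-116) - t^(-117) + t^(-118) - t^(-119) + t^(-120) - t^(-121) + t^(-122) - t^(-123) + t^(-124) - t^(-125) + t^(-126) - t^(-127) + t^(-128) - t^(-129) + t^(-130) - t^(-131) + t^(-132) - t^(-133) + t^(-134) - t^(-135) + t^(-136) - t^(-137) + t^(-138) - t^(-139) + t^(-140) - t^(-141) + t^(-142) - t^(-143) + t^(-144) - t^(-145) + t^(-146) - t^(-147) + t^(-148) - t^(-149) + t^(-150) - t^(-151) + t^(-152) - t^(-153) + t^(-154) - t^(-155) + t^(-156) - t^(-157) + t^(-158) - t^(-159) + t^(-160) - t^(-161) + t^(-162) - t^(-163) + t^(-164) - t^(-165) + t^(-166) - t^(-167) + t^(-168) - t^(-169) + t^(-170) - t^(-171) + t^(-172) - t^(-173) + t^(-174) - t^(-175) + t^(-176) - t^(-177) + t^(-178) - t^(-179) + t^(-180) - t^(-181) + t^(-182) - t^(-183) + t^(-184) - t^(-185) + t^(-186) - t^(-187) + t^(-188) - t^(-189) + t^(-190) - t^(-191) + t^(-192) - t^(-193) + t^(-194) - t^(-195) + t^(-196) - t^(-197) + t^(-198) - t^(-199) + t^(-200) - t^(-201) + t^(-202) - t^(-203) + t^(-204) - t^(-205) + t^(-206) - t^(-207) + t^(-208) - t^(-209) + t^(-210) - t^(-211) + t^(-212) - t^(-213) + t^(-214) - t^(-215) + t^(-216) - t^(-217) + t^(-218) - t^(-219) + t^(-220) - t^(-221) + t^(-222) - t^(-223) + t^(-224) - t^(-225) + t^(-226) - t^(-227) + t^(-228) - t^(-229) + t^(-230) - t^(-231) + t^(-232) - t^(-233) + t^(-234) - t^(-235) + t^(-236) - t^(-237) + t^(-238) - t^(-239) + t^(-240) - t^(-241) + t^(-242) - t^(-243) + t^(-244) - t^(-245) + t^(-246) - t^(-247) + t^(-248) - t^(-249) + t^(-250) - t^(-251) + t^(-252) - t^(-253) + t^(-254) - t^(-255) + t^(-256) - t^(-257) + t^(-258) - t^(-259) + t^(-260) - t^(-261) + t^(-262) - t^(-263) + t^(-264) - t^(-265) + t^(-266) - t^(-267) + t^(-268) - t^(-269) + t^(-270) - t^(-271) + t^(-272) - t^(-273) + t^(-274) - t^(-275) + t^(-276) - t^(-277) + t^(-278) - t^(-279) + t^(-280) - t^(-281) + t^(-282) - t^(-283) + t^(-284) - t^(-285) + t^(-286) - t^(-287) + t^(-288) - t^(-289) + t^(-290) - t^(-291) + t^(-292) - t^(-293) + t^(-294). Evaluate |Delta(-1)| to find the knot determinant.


Step 1: The polynomial has 589 terms with alternating signs, exponents from 294 down to -294.
Step 2: Substitute t = -1. The i-th term has coefficient (-1)^i and exponent (m-i),
  so its value is (-1)^i * (-1)^(m-i) = (-1)^m = 1 for every i.
Step 3: All 589 terms equal 1, so Delta(-1) = 589 * (1) = 589
Step 4: |Delta(-1)| = 589

589


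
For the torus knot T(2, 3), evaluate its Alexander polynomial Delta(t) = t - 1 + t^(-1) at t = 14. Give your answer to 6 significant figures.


Substituting t = 14 into Delta(t) = t - 1 + t^(-1):
Term values: (14) + (-1) + (0.0714286)
Sum = 13.07142857
Rounded to 6 significant figures: 13.0714

13.0714


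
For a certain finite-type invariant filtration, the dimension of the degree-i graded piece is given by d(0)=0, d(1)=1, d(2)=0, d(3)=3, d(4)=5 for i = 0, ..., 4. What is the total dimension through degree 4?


Total dimension = d(0) + d(1) + ... + d(4)
= 0 + 1 + 0 + 3 + 5
= 9

9


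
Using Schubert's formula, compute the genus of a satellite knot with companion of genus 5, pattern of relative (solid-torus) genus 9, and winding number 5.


Schubert: g(satellite) = g_rel(pattern) + |winding| * g(companion),
where g_rel(pattern) is the genus of the pattern relative to the solid torus.
= 9 + 5 * 5
= 9 + 25 = 34

34


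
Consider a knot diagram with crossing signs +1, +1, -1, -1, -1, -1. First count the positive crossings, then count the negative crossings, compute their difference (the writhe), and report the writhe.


Step 1: Count positive crossings (+1).
Positive crossings: 2
Step 2: Count negative crossings (-1).
Negative crossings: 4
Step 3: Writhe = (positive) - (negative)
w = 2 - 4 = -2
Step 4: |w| = 2, and w is negative

-2


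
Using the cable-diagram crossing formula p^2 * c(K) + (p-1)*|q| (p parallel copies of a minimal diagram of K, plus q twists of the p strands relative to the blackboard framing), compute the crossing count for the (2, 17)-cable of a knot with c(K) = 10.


Step 1: Each of the c(K) crossings of the companion diagram becomes p*p = p^2 crossings among the p parallel strands, and each of the |q| twists s_1 s_2 ... s_(p-1) adds (p-1) crossings.
  Crossings = p^2 * c(K) + (p-1)*|q|
Step 2: = 2^2 * 10 + (2-1)*17
Step 3: = 4*10 + 1*17
Step 4: = 40 + 17 = 57

57


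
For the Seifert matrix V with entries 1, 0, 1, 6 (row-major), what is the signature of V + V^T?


Step 1: V + V^T = [[2, 1], [1, 12]]
Step 2: trace = 14, det = 23
Step 3: Discriminant = 14^2 - 4*23 = 104
Step 4: Eigenvalues: 12.099, 1.90098
Step 5: Signature = (# positive eigenvalues) - (# negative eigenvalues) = 2

2


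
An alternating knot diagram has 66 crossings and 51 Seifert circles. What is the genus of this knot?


For alternating knots, g = (c - s + 1)/2.
= (66 - 51 + 1)/2
= 16/2 = 8

8


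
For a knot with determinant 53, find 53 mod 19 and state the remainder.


Step 1: A knot is p-colorable if and only if p divides its determinant.
Step 2: Compute 53 mod 19.
53 = 2 * 19 + 15
Step 3: 53 mod 19 = 15
Step 4: The knot is 19-colorable: no

15


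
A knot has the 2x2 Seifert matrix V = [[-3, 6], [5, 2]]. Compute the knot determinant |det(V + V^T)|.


Step 1: Form V + V^T where V = [[-3, 6], [5, 2]]
  V^T = [[-3, 5], [6, 2]]
  V + V^T = [[-6, 11], [11, 4]]
Step 2: det(V + V^T) = (-6)*4 - 11*11
  = -24 - 121 = -145
Step 3: Knot determinant = |det(V + V^T)| = |-145| = 145

145


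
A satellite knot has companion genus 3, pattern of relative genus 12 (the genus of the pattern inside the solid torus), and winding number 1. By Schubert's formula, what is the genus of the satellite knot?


Schubert: g(satellite) = g_rel(pattern) + |winding| * g(companion),
where g_rel(pattern) is the genus of the pattern relative to the solid torus.
= 12 + 1 * 3
= 12 + 3 = 15

15


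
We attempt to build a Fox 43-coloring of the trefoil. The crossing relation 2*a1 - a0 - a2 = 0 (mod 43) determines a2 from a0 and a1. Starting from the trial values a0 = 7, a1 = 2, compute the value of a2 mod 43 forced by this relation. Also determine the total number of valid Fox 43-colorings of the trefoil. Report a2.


Step 1: Apply the given crossing relation 2*a1 - a0 - a2 = 0 (mod 43).
  a2 = 2*a1 - a0 mod 43
  a2 = 2*2 - 7 mod 43
  a2 = 4 - 7 mod 43
  a2 = -3 mod 43 = 40
Step 2: The trefoil has determinant 3.
  Number of Fox p-colorings (p prime) is p^2 if p = 3, else p.
  Since 43 does not divide 3, only trivial (constant) colorings exist.
  (So the trial a0 = 7, a1 = 2 with a0 != a1 does NOT extend to a valid coloring of the whole trefoil: the other two crossing relations require 3*(a1 - a0) = 0 (mod 43), which fails.)
  Total colorings = 43
Step 3: a2 = 40, total Fox 43-colorings = 43

40


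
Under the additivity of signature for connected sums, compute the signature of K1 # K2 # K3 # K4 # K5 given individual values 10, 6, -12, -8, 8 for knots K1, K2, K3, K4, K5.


The signature is additive under connected sum.
signature(K1 # K2 # K3 # K4 # K5) = (10) + (6) + (-12) + (-8) + (8)
= 4

4


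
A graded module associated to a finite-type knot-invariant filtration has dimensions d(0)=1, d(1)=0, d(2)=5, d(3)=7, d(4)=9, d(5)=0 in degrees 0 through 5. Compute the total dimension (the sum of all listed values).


Total dimension = d(0) + d(1) + ... + d(5)
= 1 + 0 + 5 + 7 + 9 + 0
= 22

22


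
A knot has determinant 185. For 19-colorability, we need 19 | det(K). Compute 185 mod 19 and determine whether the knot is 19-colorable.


Step 1: A knot is p-colorable if and only if p divides its determinant.
Step 2: Compute 185 mod 19.
185 = 9 * 19 + 14
Step 3: 185 mod 19 = 14
Step 4: The knot is 19-colorable: no

14


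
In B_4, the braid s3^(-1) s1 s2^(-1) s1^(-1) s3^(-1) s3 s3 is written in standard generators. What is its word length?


The word length counts the number of generators (including inverses).
Listing each generator: s3^(-1), s1, s2^(-1), s1^(-1), s3^(-1), s3, s3
There are 7 generators in this braid word.

7


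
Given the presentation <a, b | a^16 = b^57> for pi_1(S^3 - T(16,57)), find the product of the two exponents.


The relation is a^16 = b^57.
Product of exponents = 16 * 57
= 912

912


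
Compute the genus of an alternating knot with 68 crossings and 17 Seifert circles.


For alternating knots, g = (c - s + 1)/2.
= (68 - 17 + 1)/2
= 52/2 = 26

26


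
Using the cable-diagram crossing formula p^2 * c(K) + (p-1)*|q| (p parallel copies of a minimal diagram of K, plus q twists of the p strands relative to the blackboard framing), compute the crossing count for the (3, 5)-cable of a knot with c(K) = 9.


Step 1: Each of the c(K) crossings of the companion diagram becomes p*p = p^2 crossings among the p parallel strands, and each of the |q| twists s_1 s_2 ... s_(p-1) adds (p-1) crossings.
  Crossings = p^2 * c(K) + (p-1)*|q|
Step 2: = 3^2 * 9 + (3-1)*5
Step 3: = 9*9 + 2*5
Step 4: = 81 + 10 = 91

91


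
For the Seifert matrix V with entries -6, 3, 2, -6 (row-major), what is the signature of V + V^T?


Step 1: V + V^T = [[-12, 5], [5, -12]]
Step 2: trace = -24, det = 119
Step 3: Discriminant = (-24)^2 - 4*119 = 100
Step 4: Eigenvalues: -7, -17
Step 5: Signature = (# positive eigenvalues) - (# negative eigenvalues) = -2

-2


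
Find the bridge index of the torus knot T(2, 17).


The bridge number of T(p,q) is min(p,q).
min(2, 17) = 2

2


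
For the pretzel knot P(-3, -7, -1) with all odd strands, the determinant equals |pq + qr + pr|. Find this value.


Step 1: Compute pq + qr + pr.
pq = (-3)*(-7) = 21
qr = (-7)*(-1) = 7
pr = (-3)*(-1) = 3
pq + qr + pr = 21 + 7 + 3 = 31
Step 2: Take absolute value.
det(P(-3,-7,-1)) = |31| = 31

31


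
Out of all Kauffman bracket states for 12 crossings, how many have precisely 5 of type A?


We choose which 5 of 12 crossings get A-smoothings.
C(12, 5) = 12! / (5! * 7!)
= 792

792


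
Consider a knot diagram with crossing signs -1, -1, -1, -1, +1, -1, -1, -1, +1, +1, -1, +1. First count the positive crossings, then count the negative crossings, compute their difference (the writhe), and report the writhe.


Step 1: Count positive crossings (+1).
Positive crossings: 4
Step 2: Count negative crossings (-1).
Negative crossings: 8
Step 3: Writhe = (positive) - (negative)
w = 4 - 8 = -4
Step 4: |w| = 4, and w is negative

-4


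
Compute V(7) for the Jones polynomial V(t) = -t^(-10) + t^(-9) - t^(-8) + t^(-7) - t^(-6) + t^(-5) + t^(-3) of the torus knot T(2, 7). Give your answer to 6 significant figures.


Substituting t = 7 into V(t) = -t^(-10) + t^(-9) - t^(-8) + t^(-7) - t^(-6) + t^(-5) + t^(-3):
  (-)t^(-10) = -3.54013e-09
  (+)t^(-9) = 2.47809e-08
  (-)t^(-8) = -1.73467e-07
  (+)t^(-7) = 1.21427e-06
  (-)t^(-6) = -8.49986e-06
  (+)t^(-5) = 5.9499e-05
  (+)t^(-3) = 0.00291545
Sum = (-3.54013e-09) + (2.47809e-08) + (-1.73467e-07) + (1.21427e-06) + (-8.49986e-06) + (5.9499e-05) + (0.00291545)
= 0.002967513094
Rounded to 6 significant figures: 0.00296751

0.00296751


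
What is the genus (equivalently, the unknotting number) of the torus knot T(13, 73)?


For a torus knot T(p,q), both the unknotting number and genus equal (p-1)(q-1)/2.
= (13-1)(73-1)/2
= 12*72/2
= 864/2 = 432

432


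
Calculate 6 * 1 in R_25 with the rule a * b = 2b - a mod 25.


6 * 1 = 2*1 - 6 mod 25
= 2 - 6 mod 25
= -4 mod 25 = 21

21


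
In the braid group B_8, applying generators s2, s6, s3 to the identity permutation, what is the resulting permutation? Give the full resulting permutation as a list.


Starting with identity [1, 2, 3, 4, 5, 6, 7, 8].
Apply generators in sequence:
  After s2: [1, 3, 2, 4, 5, 6, 7, 8]
  After s6: [1, 3, 2, 4, 5, 7, 6, 8]
  After s3: [1, 3, 4, 2, 5, 7, 6, 8]
Final permutation: [1, 3, 4, 2, 5, 7, 6, 8]

[1, 3, 4, 2, 5, 7, 6, 8]


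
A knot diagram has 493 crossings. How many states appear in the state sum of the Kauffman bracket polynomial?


Each crossing contributes 2 choices (A-smoothing or B-smoothing).
Total states = 2^493 = 25573364124188608359478044506465618376692515984711443667838213813251045284411519960025547596296126227741302219746563054759509816764729633229129121792

25573364124188608359478044506465618376692515984711443667838213813251045284411519960025547596296126227741302219746563054759509816764729633229129121792


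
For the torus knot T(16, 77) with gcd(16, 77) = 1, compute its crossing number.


For a torus knot T(p, q) with gcd(p,q)=1,
the crossing number is min(p*(q-1), q*(p-1)).
p*(q-1) = 16*76 = 1216
q*(p-1) = 77*15 = 1155
min(1216, 1155) = 1155

1155


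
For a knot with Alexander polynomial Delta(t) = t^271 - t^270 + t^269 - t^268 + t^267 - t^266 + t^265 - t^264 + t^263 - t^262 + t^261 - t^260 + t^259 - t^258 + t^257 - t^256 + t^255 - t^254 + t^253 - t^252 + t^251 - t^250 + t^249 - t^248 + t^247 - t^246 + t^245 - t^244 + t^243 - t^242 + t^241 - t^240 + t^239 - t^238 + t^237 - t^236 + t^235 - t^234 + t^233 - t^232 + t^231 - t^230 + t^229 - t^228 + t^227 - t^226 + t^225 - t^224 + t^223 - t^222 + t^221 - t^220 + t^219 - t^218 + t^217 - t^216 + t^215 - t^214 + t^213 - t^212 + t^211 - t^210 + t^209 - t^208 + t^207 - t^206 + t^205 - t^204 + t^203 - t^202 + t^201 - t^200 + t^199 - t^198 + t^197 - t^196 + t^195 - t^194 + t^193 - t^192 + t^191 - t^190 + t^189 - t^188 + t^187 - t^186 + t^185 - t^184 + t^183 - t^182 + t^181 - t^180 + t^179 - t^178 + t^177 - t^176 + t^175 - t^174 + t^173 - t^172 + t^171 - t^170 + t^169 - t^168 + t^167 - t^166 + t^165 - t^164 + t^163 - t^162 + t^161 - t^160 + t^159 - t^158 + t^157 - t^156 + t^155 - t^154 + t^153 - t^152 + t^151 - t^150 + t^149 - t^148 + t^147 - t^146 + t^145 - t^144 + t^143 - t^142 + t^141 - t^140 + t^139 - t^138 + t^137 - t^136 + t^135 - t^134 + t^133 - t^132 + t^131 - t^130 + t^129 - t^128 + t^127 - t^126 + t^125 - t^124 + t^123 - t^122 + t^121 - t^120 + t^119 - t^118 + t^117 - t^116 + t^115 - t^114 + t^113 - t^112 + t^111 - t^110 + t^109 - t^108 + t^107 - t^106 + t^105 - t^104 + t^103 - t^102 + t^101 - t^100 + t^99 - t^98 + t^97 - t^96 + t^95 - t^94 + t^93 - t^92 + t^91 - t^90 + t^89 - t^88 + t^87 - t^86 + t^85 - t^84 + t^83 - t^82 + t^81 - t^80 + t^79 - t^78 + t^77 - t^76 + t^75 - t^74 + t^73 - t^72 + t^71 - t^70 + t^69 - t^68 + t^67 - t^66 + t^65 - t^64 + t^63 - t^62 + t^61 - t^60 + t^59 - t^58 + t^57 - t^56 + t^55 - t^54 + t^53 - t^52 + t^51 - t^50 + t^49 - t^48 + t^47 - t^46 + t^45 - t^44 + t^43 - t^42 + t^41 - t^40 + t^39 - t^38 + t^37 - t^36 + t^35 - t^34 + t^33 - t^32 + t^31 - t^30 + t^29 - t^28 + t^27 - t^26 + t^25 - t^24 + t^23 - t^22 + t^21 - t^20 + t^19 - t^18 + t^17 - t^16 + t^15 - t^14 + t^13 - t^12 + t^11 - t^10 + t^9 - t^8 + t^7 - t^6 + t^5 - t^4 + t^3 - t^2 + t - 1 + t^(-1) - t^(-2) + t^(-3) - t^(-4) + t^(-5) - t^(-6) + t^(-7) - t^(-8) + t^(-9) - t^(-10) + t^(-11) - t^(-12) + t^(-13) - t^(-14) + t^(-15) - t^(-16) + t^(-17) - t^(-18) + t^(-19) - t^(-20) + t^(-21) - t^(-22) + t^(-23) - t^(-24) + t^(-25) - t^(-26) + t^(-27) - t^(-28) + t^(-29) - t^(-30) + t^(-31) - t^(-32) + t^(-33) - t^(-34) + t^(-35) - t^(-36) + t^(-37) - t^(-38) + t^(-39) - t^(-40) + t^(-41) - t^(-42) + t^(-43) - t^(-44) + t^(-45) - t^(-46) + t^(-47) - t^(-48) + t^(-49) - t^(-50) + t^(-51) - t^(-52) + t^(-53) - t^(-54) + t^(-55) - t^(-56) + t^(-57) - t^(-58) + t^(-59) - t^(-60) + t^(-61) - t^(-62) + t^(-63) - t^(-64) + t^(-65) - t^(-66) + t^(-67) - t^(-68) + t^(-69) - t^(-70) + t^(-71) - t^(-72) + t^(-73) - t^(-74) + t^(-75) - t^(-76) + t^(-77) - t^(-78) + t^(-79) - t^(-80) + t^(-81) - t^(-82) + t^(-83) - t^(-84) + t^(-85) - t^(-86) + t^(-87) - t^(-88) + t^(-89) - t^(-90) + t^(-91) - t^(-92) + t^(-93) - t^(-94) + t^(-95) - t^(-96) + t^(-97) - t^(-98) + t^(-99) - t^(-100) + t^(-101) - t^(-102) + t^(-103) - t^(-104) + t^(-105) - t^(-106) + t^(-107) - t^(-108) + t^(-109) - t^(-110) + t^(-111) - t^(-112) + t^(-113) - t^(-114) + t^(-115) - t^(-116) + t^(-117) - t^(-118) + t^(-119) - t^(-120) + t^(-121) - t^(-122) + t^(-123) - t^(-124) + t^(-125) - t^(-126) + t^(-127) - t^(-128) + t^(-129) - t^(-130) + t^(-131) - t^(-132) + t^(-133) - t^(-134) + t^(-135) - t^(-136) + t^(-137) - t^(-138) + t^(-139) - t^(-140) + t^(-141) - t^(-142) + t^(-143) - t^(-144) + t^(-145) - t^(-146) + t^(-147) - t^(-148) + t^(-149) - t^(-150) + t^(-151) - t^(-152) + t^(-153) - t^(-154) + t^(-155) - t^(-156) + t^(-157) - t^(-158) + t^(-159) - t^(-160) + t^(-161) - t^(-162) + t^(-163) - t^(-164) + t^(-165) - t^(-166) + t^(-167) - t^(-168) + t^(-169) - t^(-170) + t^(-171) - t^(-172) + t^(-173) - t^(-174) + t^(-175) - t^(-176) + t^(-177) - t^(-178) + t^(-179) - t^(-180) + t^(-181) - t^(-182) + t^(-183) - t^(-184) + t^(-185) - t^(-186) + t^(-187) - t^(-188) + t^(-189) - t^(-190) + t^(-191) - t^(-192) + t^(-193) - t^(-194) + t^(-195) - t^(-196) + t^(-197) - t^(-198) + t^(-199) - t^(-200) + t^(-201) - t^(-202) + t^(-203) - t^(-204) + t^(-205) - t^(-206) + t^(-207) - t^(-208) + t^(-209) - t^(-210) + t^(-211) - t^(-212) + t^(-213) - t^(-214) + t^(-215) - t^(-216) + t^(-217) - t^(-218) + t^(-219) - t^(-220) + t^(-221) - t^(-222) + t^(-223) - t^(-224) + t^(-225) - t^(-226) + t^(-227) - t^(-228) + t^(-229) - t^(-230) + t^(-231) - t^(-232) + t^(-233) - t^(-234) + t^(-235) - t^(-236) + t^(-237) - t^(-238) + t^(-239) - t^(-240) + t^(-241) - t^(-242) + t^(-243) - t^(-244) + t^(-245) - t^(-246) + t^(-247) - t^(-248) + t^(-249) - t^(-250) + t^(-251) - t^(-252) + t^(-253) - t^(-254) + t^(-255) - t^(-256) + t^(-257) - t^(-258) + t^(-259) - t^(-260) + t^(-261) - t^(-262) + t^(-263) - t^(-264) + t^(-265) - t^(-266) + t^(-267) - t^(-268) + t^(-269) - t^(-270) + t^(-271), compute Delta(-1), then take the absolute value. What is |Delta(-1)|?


Step 1: The polynomial has 543 terms with alternating signs, exponents from 271 down to -271.
Step 2: Substitute t = -1. The i-th term has coefficient (-1)^i and exponent (m-i),
  so its value is (-1)^i * (-1)^(m-i) = (-1)^m = -1 for every i.
Step 3: All 543 terms equal -1, so Delta(-1) = 543 * (-1) = -543
Step 4: |Delta(-1)| = 543

543


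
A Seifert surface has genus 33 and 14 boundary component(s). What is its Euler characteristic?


chi = 2 - 2g - b
= 2 - 2*33 - 14
= 2 - 66 - 14 = -78

-78


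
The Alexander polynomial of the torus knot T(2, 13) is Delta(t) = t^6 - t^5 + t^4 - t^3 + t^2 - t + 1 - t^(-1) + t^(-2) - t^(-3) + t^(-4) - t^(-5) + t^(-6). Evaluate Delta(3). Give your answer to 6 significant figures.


Substituting t = 3 into Delta(t) = t^6 - t^5 + t^4 - t^3 + t^2 - t + 1 - t^(-1) + t^(-2) - t^(-3) + t^(-4) - t^(-5) + t^(-6):
Term values: (729) + (-243) + (81) + (-27) + (9) + (-3) + (1) + (-0.333333) + (0.111111) + (-0.037037) + (0.0123457) + (-0.00411523) + (0.00137174)
Sum = 546.7503429
Rounded to 6 significant figures: 546.75

546.75
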